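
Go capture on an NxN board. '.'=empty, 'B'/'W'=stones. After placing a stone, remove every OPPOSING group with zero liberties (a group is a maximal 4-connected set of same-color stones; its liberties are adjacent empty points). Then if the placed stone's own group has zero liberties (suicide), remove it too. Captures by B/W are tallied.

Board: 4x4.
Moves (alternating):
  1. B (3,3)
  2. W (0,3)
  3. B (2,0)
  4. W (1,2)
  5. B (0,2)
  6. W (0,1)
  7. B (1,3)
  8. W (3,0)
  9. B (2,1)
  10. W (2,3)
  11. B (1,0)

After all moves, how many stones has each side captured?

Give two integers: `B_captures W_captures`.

Move 1: B@(3,3) -> caps B=0 W=0
Move 2: W@(0,3) -> caps B=0 W=0
Move 3: B@(2,0) -> caps B=0 W=0
Move 4: W@(1,2) -> caps B=0 W=0
Move 5: B@(0,2) -> caps B=0 W=0
Move 6: W@(0,1) -> caps B=0 W=1
Move 7: B@(1,3) -> caps B=0 W=1
Move 8: W@(3,0) -> caps B=0 W=1
Move 9: B@(2,1) -> caps B=0 W=1
Move 10: W@(2,3) -> caps B=0 W=2
Move 11: B@(1,0) -> caps B=0 W=2

Answer: 0 2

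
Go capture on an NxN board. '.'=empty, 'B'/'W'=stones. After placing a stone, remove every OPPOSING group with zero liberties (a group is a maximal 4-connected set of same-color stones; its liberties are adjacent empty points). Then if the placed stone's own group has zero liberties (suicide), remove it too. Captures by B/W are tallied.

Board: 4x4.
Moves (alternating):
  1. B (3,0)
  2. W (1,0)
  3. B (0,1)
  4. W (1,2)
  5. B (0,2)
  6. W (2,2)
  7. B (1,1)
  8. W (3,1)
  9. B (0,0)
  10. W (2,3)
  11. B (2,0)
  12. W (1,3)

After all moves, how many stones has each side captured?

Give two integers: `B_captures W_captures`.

Move 1: B@(3,0) -> caps B=0 W=0
Move 2: W@(1,0) -> caps B=0 W=0
Move 3: B@(0,1) -> caps B=0 W=0
Move 4: W@(1,2) -> caps B=0 W=0
Move 5: B@(0,2) -> caps B=0 W=0
Move 6: W@(2,2) -> caps B=0 W=0
Move 7: B@(1,1) -> caps B=0 W=0
Move 8: W@(3,1) -> caps B=0 W=0
Move 9: B@(0,0) -> caps B=0 W=0
Move 10: W@(2,3) -> caps B=0 W=0
Move 11: B@(2,0) -> caps B=1 W=0
Move 12: W@(1,3) -> caps B=1 W=0

Answer: 1 0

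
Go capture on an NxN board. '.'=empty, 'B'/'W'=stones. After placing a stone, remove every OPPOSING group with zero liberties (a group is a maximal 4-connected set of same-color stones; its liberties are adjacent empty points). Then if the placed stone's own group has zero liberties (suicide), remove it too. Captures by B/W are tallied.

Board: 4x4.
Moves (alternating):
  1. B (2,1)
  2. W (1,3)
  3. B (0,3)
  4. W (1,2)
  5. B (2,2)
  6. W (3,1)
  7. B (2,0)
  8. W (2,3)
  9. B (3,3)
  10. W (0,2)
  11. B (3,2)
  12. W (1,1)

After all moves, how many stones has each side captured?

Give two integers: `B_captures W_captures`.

Answer: 0 1

Derivation:
Move 1: B@(2,1) -> caps B=0 W=0
Move 2: W@(1,3) -> caps B=0 W=0
Move 3: B@(0,3) -> caps B=0 W=0
Move 4: W@(1,2) -> caps B=0 W=0
Move 5: B@(2,2) -> caps B=0 W=0
Move 6: W@(3,1) -> caps B=0 W=0
Move 7: B@(2,0) -> caps B=0 W=0
Move 8: W@(2,3) -> caps B=0 W=0
Move 9: B@(3,3) -> caps B=0 W=0
Move 10: W@(0,2) -> caps B=0 W=1
Move 11: B@(3,2) -> caps B=0 W=1
Move 12: W@(1,1) -> caps B=0 W=1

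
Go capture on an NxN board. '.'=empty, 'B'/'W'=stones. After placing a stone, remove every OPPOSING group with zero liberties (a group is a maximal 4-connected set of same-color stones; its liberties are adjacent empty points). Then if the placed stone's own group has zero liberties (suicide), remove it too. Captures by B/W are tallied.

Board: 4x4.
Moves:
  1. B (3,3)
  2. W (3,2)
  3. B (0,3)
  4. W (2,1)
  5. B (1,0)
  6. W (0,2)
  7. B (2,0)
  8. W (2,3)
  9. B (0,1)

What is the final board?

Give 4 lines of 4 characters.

Answer: .BWB
B...
BW.W
..W.

Derivation:
Move 1: B@(3,3) -> caps B=0 W=0
Move 2: W@(3,2) -> caps B=0 W=0
Move 3: B@(0,3) -> caps B=0 W=0
Move 4: W@(2,1) -> caps B=0 W=0
Move 5: B@(1,0) -> caps B=0 W=0
Move 6: W@(0,2) -> caps B=0 W=0
Move 7: B@(2,0) -> caps B=0 W=0
Move 8: W@(2,3) -> caps B=0 W=1
Move 9: B@(0,1) -> caps B=0 W=1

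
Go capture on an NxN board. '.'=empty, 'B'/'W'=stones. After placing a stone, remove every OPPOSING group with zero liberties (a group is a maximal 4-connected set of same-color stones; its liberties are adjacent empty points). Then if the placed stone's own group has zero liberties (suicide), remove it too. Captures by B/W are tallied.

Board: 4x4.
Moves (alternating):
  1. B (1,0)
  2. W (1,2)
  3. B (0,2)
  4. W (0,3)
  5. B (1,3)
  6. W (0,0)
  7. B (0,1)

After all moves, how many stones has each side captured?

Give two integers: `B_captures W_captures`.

Answer: 2 0

Derivation:
Move 1: B@(1,0) -> caps B=0 W=0
Move 2: W@(1,2) -> caps B=0 W=0
Move 3: B@(0,2) -> caps B=0 W=0
Move 4: W@(0,3) -> caps B=0 W=0
Move 5: B@(1,3) -> caps B=1 W=0
Move 6: W@(0,0) -> caps B=1 W=0
Move 7: B@(0,1) -> caps B=2 W=0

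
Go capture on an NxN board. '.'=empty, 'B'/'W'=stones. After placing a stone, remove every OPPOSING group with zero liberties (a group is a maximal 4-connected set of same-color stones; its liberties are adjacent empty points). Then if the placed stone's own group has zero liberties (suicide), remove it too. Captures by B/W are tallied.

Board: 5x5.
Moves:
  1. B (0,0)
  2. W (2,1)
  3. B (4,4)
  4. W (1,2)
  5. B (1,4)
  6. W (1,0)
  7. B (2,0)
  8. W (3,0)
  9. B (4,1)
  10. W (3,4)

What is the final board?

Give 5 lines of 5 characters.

Move 1: B@(0,0) -> caps B=0 W=0
Move 2: W@(2,1) -> caps B=0 W=0
Move 3: B@(4,4) -> caps B=0 W=0
Move 4: W@(1,2) -> caps B=0 W=0
Move 5: B@(1,4) -> caps B=0 W=0
Move 6: W@(1,0) -> caps B=0 W=0
Move 7: B@(2,0) -> caps B=0 W=0
Move 8: W@(3,0) -> caps B=0 W=1
Move 9: B@(4,1) -> caps B=0 W=1
Move 10: W@(3,4) -> caps B=0 W=1

Answer: B....
W.W.B
.W...
W...W
.B..B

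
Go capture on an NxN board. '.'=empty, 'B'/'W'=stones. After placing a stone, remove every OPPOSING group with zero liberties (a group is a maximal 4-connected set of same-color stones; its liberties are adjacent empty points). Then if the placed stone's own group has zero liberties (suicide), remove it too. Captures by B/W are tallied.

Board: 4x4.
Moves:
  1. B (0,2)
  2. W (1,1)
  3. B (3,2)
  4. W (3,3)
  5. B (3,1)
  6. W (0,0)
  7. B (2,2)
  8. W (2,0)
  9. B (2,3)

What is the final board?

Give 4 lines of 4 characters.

Answer: W.B.
.W..
W.BB
.BB.

Derivation:
Move 1: B@(0,2) -> caps B=0 W=0
Move 2: W@(1,1) -> caps B=0 W=0
Move 3: B@(3,2) -> caps B=0 W=0
Move 4: W@(3,3) -> caps B=0 W=0
Move 5: B@(3,1) -> caps B=0 W=0
Move 6: W@(0,0) -> caps B=0 W=0
Move 7: B@(2,2) -> caps B=0 W=0
Move 8: W@(2,0) -> caps B=0 W=0
Move 9: B@(2,3) -> caps B=1 W=0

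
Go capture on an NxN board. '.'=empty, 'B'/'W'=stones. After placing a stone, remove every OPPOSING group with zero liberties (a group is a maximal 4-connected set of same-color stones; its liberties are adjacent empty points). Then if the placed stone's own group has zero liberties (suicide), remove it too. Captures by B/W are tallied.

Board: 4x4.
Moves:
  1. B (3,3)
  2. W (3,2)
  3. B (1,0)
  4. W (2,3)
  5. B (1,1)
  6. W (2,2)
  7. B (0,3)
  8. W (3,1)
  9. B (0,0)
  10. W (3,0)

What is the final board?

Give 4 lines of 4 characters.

Move 1: B@(3,3) -> caps B=0 W=0
Move 2: W@(3,2) -> caps B=0 W=0
Move 3: B@(1,0) -> caps B=0 W=0
Move 4: W@(2,3) -> caps B=0 W=1
Move 5: B@(1,1) -> caps B=0 W=1
Move 6: W@(2,2) -> caps B=0 W=1
Move 7: B@(0,3) -> caps B=0 W=1
Move 8: W@(3,1) -> caps B=0 W=1
Move 9: B@(0,0) -> caps B=0 W=1
Move 10: W@(3,0) -> caps B=0 W=1

Answer: B..B
BB..
..WW
WWW.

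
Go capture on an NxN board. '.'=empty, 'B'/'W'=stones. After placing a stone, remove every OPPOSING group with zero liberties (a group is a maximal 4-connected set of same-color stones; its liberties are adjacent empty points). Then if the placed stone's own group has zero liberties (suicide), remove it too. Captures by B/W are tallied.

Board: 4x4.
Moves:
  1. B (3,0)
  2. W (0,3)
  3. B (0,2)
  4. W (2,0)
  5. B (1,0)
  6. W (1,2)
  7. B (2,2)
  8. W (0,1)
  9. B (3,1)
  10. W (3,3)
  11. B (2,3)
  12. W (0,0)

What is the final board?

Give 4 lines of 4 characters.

Move 1: B@(3,0) -> caps B=0 W=0
Move 2: W@(0,3) -> caps B=0 W=0
Move 3: B@(0,2) -> caps B=0 W=0
Move 4: W@(2,0) -> caps B=0 W=0
Move 5: B@(1,0) -> caps B=0 W=0
Move 6: W@(1,2) -> caps B=0 W=0
Move 7: B@(2,2) -> caps B=0 W=0
Move 8: W@(0,1) -> caps B=0 W=1
Move 9: B@(3,1) -> caps B=0 W=1
Move 10: W@(3,3) -> caps B=0 W=1
Move 11: B@(2,3) -> caps B=0 W=1
Move 12: W@(0,0) -> caps B=0 W=1

Answer: WW.W
B.W.
W.BB
BB.W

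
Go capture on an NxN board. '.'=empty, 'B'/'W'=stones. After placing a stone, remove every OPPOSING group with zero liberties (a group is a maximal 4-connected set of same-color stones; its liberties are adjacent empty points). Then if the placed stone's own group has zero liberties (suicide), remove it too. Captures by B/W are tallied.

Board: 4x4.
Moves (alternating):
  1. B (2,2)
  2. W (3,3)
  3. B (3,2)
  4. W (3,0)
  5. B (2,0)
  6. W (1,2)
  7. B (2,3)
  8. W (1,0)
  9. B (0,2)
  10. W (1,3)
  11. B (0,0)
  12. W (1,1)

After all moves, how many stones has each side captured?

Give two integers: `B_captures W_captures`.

Answer: 1 0

Derivation:
Move 1: B@(2,2) -> caps B=0 W=0
Move 2: W@(3,3) -> caps B=0 W=0
Move 3: B@(3,2) -> caps B=0 W=0
Move 4: W@(3,0) -> caps B=0 W=0
Move 5: B@(2,0) -> caps B=0 W=0
Move 6: W@(1,2) -> caps B=0 W=0
Move 7: B@(2,3) -> caps B=1 W=0
Move 8: W@(1,0) -> caps B=1 W=0
Move 9: B@(0,2) -> caps B=1 W=0
Move 10: W@(1,3) -> caps B=1 W=0
Move 11: B@(0,0) -> caps B=1 W=0
Move 12: W@(1,1) -> caps B=1 W=0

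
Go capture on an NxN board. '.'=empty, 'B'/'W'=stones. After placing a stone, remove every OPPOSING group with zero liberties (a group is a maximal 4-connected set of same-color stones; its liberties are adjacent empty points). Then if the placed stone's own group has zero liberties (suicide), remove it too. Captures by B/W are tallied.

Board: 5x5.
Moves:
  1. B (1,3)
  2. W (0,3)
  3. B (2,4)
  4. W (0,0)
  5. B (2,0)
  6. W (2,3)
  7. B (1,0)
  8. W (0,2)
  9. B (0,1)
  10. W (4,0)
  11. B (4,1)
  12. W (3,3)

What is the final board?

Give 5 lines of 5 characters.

Move 1: B@(1,3) -> caps B=0 W=0
Move 2: W@(0,3) -> caps B=0 W=0
Move 3: B@(2,4) -> caps B=0 W=0
Move 4: W@(0,0) -> caps B=0 W=0
Move 5: B@(2,0) -> caps B=0 W=0
Move 6: W@(2,3) -> caps B=0 W=0
Move 7: B@(1,0) -> caps B=0 W=0
Move 8: W@(0,2) -> caps B=0 W=0
Move 9: B@(0,1) -> caps B=1 W=0
Move 10: W@(4,0) -> caps B=1 W=0
Move 11: B@(4,1) -> caps B=1 W=0
Move 12: W@(3,3) -> caps B=1 W=0

Answer: .BWW.
B..B.
B..WB
...W.
WB...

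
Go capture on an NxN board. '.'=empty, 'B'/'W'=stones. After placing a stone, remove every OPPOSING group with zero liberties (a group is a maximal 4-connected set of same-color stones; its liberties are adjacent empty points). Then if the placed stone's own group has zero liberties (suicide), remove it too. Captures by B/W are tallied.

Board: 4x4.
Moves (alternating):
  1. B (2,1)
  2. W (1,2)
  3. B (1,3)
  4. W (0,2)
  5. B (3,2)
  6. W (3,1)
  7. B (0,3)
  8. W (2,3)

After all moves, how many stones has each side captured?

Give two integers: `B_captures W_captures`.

Answer: 0 2

Derivation:
Move 1: B@(2,1) -> caps B=0 W=0
Move 2: W@(1,2) -> caps B=0 W=0
Move 3: B@(1,3) -> caps B=0 W=0
Move 4: W@(0,2) -> caps B=0 W=0
Move 5: B@(3,2) -> caps B=0 W=0
Move 6: W@(3,1) -> caps B=0 W=0
Move 7: B@(0,3) -> caps B=0 W=0
Move 8: W@(2,3) -> caps B=0 W=2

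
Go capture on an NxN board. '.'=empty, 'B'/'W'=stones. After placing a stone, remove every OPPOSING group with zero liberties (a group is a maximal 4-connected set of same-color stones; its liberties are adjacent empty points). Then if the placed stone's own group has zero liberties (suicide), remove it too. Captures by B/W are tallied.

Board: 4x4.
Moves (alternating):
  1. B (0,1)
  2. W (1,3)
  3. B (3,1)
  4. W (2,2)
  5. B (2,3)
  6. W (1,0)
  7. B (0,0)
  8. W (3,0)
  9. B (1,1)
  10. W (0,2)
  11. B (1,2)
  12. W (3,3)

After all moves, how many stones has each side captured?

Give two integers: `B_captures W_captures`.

Move 1: B@(0,1) -> caps B=0 W=0
Move 2: W@(1,3) -> caps B=0 W=0
Move 3: B@(3,1) -> caps B=0 W=0
Move 4: W@(2,2) -> caps B=0 W=0
Move 5: B@(2,3) -> caps B=0 W=0
Move 6: W@(1,0) -> caps B=0 W=0
Move 7: B@(0,0) -> caps B=0 W=0
Move 8: W@(3,0) -> caps B=0 W=0
Move 9: B@(1,1) -> caps B=0 W=0
Move 10: W@(0,2) -> caps B=0 W=0
Move 11: B@(1,2) -> caps B=0 W=0
Move 12: W@(3,3) -> caps B=0 W=1

Answer: 0 1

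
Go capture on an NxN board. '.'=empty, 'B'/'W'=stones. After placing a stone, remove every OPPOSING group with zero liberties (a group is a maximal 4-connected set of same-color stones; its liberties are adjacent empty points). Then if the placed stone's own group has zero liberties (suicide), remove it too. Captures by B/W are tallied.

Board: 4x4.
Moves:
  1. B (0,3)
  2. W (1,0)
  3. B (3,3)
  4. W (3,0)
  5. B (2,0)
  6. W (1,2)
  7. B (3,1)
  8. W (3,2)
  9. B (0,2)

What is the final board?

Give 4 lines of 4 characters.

Answer: ..BB
W.W.
B...
.BWB

Derivation:
Move 1: B@(0,3) -> caps B=0 W=0
Move 2: W@(1,0) -> caps B=0 W=0
Move 3: B@(3,3) -> caps B=0 W=0
Move 4: W@(3,0) -> caps B=0 W=0
Move 5: B@(2,0) -> caps B=0 W=0
Move 6: W@(1,2) -> caps B=0 W=0
Move 7: B@(3,1) -> caps B=1 W=0
Move 8: W@(3,2) -> caps B=1 W=0
Move 9: B@(0,2) -> caps B=1 W=0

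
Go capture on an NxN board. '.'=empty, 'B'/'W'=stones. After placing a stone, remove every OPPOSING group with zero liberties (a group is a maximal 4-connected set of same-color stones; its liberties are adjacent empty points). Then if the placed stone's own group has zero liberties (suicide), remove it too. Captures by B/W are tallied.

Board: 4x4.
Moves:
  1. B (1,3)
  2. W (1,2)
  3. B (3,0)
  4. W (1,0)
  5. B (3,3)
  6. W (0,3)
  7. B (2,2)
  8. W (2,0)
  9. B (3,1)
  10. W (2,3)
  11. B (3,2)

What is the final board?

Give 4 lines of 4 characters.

Answer: ...W
W.W.
W.BW
BBBB

Derivation:
Move 1: B@(1,3) -> caps B=0 W=0
Move 2: W@(1,2) -> caps B=0 W=0
Move 3: B@(3,0) -> caps B=0 W=0
Move 4: W@(1,0) -> caps B=0 W=0
Move 5: B@(3,3) -> caps B=0 W=0
Move 6: W@(0,3) -> caps B=0 W=0
Move 7: B@(2,2) -> caps B=0 W=0
Move 8: W@(2,0) -> caps B=0 W=0
Move 9: B@(3,1) -> caps B=0 W=0
Move 10: W@(2,3) -> caps B=0 W=1
Move 11: B@(3,2) -> caps B=0 W=1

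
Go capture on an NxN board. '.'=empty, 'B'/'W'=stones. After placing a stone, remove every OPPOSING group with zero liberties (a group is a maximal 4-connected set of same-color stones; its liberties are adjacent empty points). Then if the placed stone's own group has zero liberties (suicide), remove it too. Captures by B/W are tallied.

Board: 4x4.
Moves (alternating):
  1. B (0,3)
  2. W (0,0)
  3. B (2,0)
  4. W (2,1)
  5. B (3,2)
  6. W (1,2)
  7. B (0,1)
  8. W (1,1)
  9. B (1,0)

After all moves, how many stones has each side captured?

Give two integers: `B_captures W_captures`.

Answer: 1 0

Derivation:
Move 1: B@(0,3) -> caps B=0 W=0
Move 2: W@(0,0) -> caps B=0 W=0
Move 3: B@(2,0) -> caps B=0 W=0
Move 4: W@(2,1) -> caps B=0 W=0
Move 5: B@(3,2) -> caps B=0 W=0
Move 6: W@(1,2) -> caps B=0 W=0
Move 7: B@(0,1) -> caps B=0 W=0
Move 8: W@(1,1) -> caps B=0 W=0
Move 9: B@(1,0) -> caps B=1 W=0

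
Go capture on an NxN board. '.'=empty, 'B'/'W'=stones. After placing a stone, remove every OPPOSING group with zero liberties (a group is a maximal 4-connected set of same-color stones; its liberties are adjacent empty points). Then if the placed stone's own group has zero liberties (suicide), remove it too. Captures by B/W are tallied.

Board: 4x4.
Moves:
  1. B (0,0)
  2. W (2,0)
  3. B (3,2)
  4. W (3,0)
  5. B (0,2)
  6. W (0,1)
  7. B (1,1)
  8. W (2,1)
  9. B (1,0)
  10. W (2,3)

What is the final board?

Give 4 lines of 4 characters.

Answer: B.B.
BB..
WW.W
W.B.

Derivation:
Move 1: B@(0,0) -> caps B=0 W=0
Move 2: W@(2,0) -> caps B=0 W=0
Move 3: B@(3,2) -> caps B=0 W=0
Move 4: W@(3,0) -> caps B=0 W=0
Move 5: B@(0,2) -> caps B=0 W=0
Move 6: W@(0,1) -> caps B=0 W=0
Move 7: B@(1,1) -> caps B=1 W=0
Move 8: W@(2,1) -> caps B=1 W=0
Move 9: B@(1,0) -> caps B=1 W=0
Move 10: W@(2,3) -> caps B=1 W=0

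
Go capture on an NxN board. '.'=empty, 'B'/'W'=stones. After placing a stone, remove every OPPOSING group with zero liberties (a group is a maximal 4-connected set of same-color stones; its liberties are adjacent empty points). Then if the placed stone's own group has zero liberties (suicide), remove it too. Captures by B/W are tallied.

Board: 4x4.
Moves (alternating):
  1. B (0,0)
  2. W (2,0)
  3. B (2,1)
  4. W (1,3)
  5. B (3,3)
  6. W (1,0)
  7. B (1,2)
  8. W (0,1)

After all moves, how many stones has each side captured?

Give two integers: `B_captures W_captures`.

Move 1: B@(0,0) -> caps B=0 W=0
Move 2: W@(2,0) -> caps B=0 W=0
Move 3: B@(2,1) -> caps B=0 W=0
Move 4: W@(1,3) -> caps B=0 W=0
Move 5: B@(3,3) -> caps B=0 W=0
Move 6: W@(1,0) -> caps B=0 W=0
Move 7: B@(1,2) -> caps B=0 W=0
Move 8: W@(0,1) -> caps B=0 W=1

Answer: 0 1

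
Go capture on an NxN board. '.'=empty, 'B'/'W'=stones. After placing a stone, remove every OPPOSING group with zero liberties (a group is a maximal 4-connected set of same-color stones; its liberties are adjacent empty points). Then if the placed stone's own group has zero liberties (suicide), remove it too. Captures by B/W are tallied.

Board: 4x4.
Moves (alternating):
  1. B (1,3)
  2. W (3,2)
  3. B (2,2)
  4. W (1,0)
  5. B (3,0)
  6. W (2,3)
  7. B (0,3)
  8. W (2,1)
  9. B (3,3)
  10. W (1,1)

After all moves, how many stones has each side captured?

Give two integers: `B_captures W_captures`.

Answer: 1 0

Derivation:
Move 1: B@(1,3) -> caps B=0 W=0
Move 2: W@(3,2) -> caps B=0 W=0
Move 3: B@(2,2) -> caps B=0 W=0
Move 4: W@(1,0) -> caps B=0 W=0
Move 5: B@(3,0) -> caps B=0 W=0
Move 6: W@(2,3) -> caps B=0 W=0
Move 7: B@(0,3) -> caps B=0 W=0
Move 8: W@(2,1) -> caps B=0 W=0
Move 9: B@(3,3) -> caps B=1 W=0
Move 10: W@(1,1) -> caps B=1 W=0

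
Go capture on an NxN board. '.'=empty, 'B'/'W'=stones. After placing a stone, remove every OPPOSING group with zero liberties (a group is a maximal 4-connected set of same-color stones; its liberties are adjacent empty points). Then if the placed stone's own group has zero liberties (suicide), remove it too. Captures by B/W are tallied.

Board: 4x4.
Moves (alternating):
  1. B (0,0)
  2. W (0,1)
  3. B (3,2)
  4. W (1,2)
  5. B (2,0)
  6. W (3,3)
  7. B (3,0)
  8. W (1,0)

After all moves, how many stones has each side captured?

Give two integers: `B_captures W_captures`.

Answer: 0 1

Derivation:
Move 1: B@(0,0) -> caps B=0 W=0
Move 2: W@(0,1) -> caps B=0 W=0
Move 3: B@(3,2) -> caps B=0 W=0
Move 4: W@(1,2) -> caps B=0 W=0
Move 5: B@(2,0) -> caps B=0 W=0
Move 6: W@(3,3) -> caps B=0 W=0
Move 7: B@(3,0) -> caps B=0 W=0
Move 8: W@(1,0) -> caps B=0 W=1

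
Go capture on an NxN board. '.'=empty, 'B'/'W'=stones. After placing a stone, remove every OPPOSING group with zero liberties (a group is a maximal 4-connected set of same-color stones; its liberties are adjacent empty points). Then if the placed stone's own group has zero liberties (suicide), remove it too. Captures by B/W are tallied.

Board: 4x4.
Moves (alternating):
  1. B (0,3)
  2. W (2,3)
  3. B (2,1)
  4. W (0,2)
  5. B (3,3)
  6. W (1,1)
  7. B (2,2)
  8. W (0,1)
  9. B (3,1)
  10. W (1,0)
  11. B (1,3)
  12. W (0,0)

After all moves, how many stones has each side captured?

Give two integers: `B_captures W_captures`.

Move 1: B@(0,3) -> caps B=0 W=0
Move 2: W@(2,3) -> caps B=0 W=0
Move 3: B@(2,1) -> caps B=0 W=0
Move 4: W@(0,2) -> caps B=0 W=0
Move 5: B@(3,3) -> caps B=0 W=0
Move 6: W@(1,1) -> caps B=0 W=0
Move 7: B@(2,2) -> caps B=0 W=0
Move 8: W@(0,1) -> caps B=0 W=0
Move 9: B@(3,1) -> caps B=0 W=0
Move 10: W@(1,0) -> caps B=0 W=0
Move 11: B@(1,3) -> caps B=1 W=0
Move 12: W@(0,0) -> caps B=1 W=0

Answer: 1 0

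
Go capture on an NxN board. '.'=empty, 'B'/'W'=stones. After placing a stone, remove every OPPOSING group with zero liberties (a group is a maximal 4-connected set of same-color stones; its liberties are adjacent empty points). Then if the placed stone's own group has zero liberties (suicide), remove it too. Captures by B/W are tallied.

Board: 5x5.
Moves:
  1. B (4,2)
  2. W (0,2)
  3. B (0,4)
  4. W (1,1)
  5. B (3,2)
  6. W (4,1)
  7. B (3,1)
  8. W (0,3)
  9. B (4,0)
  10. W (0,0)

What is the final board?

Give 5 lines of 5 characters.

Move 1: B@(4,2) -> caps B=0 W=0
Move 2: W@(0,2) -> caps B=0 W=0
Move 3: B@(0,4) -> caps B=0 W=0
Move 4: W@(1,1) -> caps B=0 W=0
Move 5: B@(3,2) -> caps B=0 W=0
Move 6: W@(4,1) -> caps B=0 W=0
Move 7: B@(3,1) -> caps B=0 W=0
Move 8: W@(0,3) -> caps B=0 W=0
Move 9: B@(4,0) -> caps B=1 W=0
Move 10: W@(0,0) -> caps B=1 W=0

Answer: W.WWB
.W...
.....
.BB..
B.B..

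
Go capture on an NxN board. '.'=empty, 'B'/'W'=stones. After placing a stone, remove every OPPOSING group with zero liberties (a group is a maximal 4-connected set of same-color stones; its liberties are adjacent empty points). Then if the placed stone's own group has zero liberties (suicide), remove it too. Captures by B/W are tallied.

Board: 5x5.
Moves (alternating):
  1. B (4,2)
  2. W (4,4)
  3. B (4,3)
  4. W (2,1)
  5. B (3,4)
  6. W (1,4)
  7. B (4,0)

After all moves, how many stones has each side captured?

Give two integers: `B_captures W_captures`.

Answer: 1 0

Derivation:
Move 1: B@(4,2) -> caps B=0 W=0
Move 2: W@(4,4) -> caps B=0 W=0
Move 3: B@(4,3) -> caps B=0 W=0
Move 4: W@(2,1) -> caps B=0 W=0
Move 5: B@(3,4) -> caps B=1 W=0
Move 6: W@(1,4) -> caps B=1 W=0
Move 7: B@(4,0) -> caps B=1 W=0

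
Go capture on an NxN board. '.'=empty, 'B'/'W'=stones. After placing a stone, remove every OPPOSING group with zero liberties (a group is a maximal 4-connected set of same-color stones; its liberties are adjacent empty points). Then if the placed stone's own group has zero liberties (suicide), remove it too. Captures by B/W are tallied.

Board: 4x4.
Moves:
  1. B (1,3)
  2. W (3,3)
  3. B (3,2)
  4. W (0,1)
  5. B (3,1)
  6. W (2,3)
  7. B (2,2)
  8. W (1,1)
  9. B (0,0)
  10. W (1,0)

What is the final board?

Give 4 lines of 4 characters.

Move 1: B@(1,3) -> caps B=0 W=0
Move 2: W@(3,3) -> caps B=0 W=0
Move 3: B@(3,2) -> caps B=0 W=0
Move 4: W@(0,1) -> caps B=0 W=0
Move 5: B@(3,1) -> caps B=0 W=0
Move 6: W@(2,3) -> caps B=0 W=0
Move 7: B@(2,2) -> caps B=2 W=0
Move 8: W@(1,1) -> caps B=2 W=0
Move 9: B@(0,0) -> caps B=2 W=0
Move 10: W@(1,0) -> caps B=2 W=1

Answer: .W..
WW.B
..B.
.BB.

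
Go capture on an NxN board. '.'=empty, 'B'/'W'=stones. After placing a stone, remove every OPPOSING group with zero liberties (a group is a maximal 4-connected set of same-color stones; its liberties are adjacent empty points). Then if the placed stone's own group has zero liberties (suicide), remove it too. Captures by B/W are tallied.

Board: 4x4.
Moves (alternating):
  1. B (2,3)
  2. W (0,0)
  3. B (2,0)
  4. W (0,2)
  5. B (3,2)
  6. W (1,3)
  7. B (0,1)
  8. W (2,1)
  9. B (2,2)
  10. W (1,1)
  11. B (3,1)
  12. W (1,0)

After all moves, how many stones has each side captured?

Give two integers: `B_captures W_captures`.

Move 1: B@(2,3) -> caps B=0 W=0
Move 2: W@(0,0) -> caps B=0 W=0
Move 3: B@(2,0) -> caps B=0 W=0
Move 4: W@(0,2) -> caps B=0 W=0
Move 5: B@(3,2) -> caps B=0 W=0
Move 6: W@(1,3) -> caps B=0 W=0
Move 7: B@(0,1) -> caps B=0 W=0
Move 8: W@(2,1) -> caps B=0 W=0
Move 9: B@(2,2) -> caps B=0 W=0
Move 10: W@(1,1) -> caps B=0 W=1
Move 11: B@(3,1) -> caps B=0 W=1
Move 12: W@(1,0) -> caps B=0 W=1

Answer: 0 1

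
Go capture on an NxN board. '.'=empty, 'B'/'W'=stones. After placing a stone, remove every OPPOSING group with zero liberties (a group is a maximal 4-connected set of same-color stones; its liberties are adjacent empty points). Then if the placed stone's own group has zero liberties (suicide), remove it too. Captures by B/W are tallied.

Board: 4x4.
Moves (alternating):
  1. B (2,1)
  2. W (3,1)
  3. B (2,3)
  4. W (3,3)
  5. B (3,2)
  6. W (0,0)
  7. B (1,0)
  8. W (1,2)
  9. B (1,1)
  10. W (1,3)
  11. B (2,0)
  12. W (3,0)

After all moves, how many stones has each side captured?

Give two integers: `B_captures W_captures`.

Answer: 1 0

Derivation:
Move 1: B@(2,1) -> caps B=0 W=0
Move 2: W@(3,1) -> caps B=0 W=0
Move 3: B@(2,3) -> caps B=0 W=0
Move 4: W@(3,3) -> caps B=0 W=0
Move 5: B@(3,2) -> caps B=1 W=0
Move 6: W@(0,0) -> caps B=1 W=0
Move 7: B@(1,0) -> caps B=1 W=0
Move 8: W@(1,2) -> caps B=1 W=0
Move 9: B@(1,1) -> caps B=1 W=0
Move 10: W@(1,3) -> caps B=1 W=0
Move 11: B@(2,0) -> caps B=1 W=0
Move 12: W@(3,0) -> caps B=1 W=0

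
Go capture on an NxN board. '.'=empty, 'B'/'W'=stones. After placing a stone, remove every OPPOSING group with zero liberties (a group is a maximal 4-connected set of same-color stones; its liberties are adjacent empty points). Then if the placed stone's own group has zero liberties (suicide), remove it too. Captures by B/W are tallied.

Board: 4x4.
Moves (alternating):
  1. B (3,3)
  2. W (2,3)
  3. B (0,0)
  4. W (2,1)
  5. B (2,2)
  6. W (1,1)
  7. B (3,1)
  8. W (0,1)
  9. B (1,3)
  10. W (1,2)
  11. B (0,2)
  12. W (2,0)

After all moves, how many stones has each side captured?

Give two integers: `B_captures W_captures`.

Move 1: B@(3,3) -> caps B=0 W=0
Move 2: W@(2,3) -> caps B=0 W=0
Move 3: B@(0,0) -> caps B=0 W=0
Move 4: W@(2,1) -> caps B=0 W=0
Move 5: B@(2,2) -> caps B=0 W=0
Move 6: W@(1,1) -> caps B=0 W=0
Move 7: B@(3,1) -> caps B=0 W=0
Move 8: W@(0,1) -> caps B=0 W=0
Move 9: B@(1,3) -> caps B=1 W=0
Move 10: W@(1,2) -> caps B=1 W=0
Move 11: B@(0,2) -> caps B=1 W=0
Move 12: W@(2,0) -> caps B=1 W=0

Answer: 1 0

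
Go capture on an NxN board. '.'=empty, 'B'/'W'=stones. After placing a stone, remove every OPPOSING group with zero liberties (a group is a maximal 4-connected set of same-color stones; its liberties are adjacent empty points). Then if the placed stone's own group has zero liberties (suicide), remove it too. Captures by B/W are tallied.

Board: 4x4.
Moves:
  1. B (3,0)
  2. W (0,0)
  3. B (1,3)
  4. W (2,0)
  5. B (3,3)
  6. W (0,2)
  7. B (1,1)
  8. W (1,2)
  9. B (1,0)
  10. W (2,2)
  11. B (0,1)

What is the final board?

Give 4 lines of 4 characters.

Move 1: B@(3,0) -> caps B=0 W=0
Move 2: W@(0,0) -> caps B=0 W=0
Move 3: B@(1,3) -> caps B=0 W=0
Move 4: W@(2,0) -> caps B=0 W=0
Move 5: B@(3,3) -> caps B=0 W=0
Move 6: W@(0,2) -> caps B=0 W=0
Move 7: B@(1,1) -> caps B=0 W=0
Move 8: W@(1,2) -> caps B=0 W=0
Move 9: B@(1,0) -> caps B=0 W=0
Move 10: W@(2,2) -> caps B=0 W=0
Move 11: B@(0,1) -> caps B=1 W=0

Answer: .BW.
BBWB
W.W.
B..B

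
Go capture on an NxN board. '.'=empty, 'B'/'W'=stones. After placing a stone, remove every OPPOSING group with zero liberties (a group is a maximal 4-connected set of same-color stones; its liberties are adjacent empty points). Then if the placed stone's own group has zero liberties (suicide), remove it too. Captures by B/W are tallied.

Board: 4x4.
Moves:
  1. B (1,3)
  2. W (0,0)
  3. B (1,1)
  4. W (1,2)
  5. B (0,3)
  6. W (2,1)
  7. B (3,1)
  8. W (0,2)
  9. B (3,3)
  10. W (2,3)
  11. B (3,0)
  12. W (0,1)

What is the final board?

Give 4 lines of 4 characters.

Answer: WWW.
.BW.
.W.W
BB.B

Derivation:
Move 1: B@(1,3) -> caps B=0 W=0
Move 2: W@(0,0) -> caps B=0 W=0
Move 3: B@(1,1) -> caps B=0 W=0
Move 4: W@(1,2) -> caps B=0 W=0
Move 5: B@(0,3) -> caps B=0 W=0
Move 6: W@(2,1) -> caps B=0 W=0
Move 7: B@(3,1) -> caps B=0 W=0
Move 8: W@(0,2) -> caps B=0 W=0
Move 9: B@(3,3) -> caps B=0 W=0
Move 10: W@(2,3) -> caps B=0 W=2
Move 11: B@(3,0) -> caps B=0 W=2
Move 12: W@(0,1) -> caps B=0 W=2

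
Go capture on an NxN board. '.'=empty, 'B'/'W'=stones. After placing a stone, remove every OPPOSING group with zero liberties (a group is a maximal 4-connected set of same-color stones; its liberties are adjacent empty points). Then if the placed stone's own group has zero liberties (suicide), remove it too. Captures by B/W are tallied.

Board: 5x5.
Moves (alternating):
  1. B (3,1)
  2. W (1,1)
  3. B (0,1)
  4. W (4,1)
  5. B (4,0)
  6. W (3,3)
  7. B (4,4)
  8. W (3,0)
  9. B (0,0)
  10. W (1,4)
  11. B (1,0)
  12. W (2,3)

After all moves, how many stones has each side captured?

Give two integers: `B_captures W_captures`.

Answer: 0 1

Derivation:
Move 1: B@(3,1) -> caps B=0 W=0
Move 2: W@(1,1) -> caps B=0 W=0
Move 3: B@(0,1) -> caps B=0 W=0
Move 4: W@(4,1) -> caps B=0 W=0
Move 5: B@(4,0) -> caps B=0 W=0
Move 6: W@(3,3) -> caps B=0 W=0
Move 7: B@(4,4) -> caps B=0 W=0
Move 8: W@(3,0) -> caps B=0 W=1
Move 9: B@(0,0) -> caps B=0 W=1
Move 10: W@(1,4) -> caps B=0 W=1
Move 11: B@(1,0) -> caps B=0 W=1
Move 12: W@(2,3) -> caps B=0 W=1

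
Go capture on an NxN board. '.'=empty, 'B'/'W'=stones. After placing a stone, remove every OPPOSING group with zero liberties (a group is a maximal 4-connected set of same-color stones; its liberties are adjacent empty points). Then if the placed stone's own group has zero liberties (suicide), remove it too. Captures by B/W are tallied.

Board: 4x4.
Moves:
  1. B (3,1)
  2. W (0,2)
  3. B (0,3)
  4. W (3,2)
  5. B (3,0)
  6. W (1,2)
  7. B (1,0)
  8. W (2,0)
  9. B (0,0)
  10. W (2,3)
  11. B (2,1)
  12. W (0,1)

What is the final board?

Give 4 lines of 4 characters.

Move 1: B@(3,1) -> caps B=0 W=0
Move 2: W@(0,2) -> caps B=0 W=0
Move 3: B@(0,3) -> caps B=0 W=0
Move 4: W@(3,2) -> caps B=0 W=0
Move 5: B@(3,0) -> caps B=0 W=0
Move 6: W@(1,2) -> caps B=0 W=0
Move 7: B@(1,0) -> caps B=0 W=0
Move 8: W@(2,0) -> caps B=0 W=0
Move 9: B@(0,0) -> caps B=0 W=0
Move 10: W@(2,3) -> caps B=0 W=0
Move 11: B@(2,1) -> caps B=1 W=0
Move 12: W@(0,1) -> caps B=1 W=0

Answer: BWWB
B.W.
.B.W
BBW.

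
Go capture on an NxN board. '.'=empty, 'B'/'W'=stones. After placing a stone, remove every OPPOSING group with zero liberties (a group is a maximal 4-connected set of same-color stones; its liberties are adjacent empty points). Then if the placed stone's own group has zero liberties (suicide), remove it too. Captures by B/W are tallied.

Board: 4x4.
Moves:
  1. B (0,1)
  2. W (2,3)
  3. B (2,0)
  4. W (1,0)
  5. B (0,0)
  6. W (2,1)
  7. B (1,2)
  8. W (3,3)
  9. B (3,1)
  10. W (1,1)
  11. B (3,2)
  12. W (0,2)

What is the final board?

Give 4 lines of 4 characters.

Answer: ..W.
WWB.
BW.W
.BBW

Derivation:
Move 1: B@(0,1) -> caps B=0 W=0
Move 2: W@(2,3) -> caps B=0 W=0
Move 3: B@(2,0) -> caps B=0 W=0
Move 4: W@(1,0) -> caps B=0 W=0
Move 5: B@(0,0) -> caps B=0 W=0
Move 6: W@(2,1) -> caps B=0 W=0
Move 7: B@(1,2) -> caps B=0 W=0
Move 8: W@(3,3) -> caps B=0 W=0
Move 9: B@(3,1) -> caps B=0 W=0
Move 10: W@(1,1) -> caps B=0 W=0
Move 11: B@(3,2) -> caps B=0 W=0
Move 12: W@(0,2) -> caps B=0 W=2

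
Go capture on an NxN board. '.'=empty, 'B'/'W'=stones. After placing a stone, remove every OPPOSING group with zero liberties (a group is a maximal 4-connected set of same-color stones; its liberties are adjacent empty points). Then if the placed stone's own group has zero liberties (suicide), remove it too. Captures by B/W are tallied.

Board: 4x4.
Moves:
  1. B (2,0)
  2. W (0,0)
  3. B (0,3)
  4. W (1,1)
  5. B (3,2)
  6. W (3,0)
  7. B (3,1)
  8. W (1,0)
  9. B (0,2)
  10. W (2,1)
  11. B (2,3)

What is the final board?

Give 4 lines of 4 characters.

Move 1: B@(2,0) -> caps B=0 W=0
Move 2: W@(0,0) -> caps B=0 W=0
Move 3: B@(0,3) -> caps B=0 W=0
Move 4: W@(1,1) -> caps B=0 W=0
Move 5: B@(3,2) -> caps B=0 W=0
Move 6: W@(3,0) -> caps B=0 W=0
Move 7: B@(3,1) -> caps B=1 W=0
Move 8: W@(1,0) -> caps B=1 W=0
Move 9: B@(0,2) -> caps B=1 W=0
Move 10: W@(2,1) -> caps B=1 W=0
Move 11: B@(2,3) -> caps B=1 W=0

Answer: W.BB
WW..
BW.B
.BB.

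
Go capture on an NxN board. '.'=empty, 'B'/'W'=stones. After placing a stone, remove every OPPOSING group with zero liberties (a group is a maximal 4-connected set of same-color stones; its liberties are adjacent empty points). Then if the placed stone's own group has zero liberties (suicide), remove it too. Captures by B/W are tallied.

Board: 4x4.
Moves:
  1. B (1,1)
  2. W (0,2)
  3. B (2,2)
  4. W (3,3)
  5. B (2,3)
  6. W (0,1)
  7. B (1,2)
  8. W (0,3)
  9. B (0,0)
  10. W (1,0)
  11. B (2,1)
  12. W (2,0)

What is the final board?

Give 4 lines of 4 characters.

Move 1: B@(1,1) -> caps B=0 W=0
Move 2: W@(0,2) -> caps B=0 W=0
Move 3: B@(2,2) -> caps B=0 W=0
Move 4: W@(3,3) -> caps B=0 W=0
Move 5: B@(2,3) -> caps B=0 W=0
Move 6: W@(0,1) -> caps B=0 W=0
Move 7: B@(1,2) -> caps B=0 W=0
Move 8: W@(0,3) -> caps B=0 W=0
Move 9: B@(0,0) -> caps B=0 W=0
Move 10: W@(1,0) -> caps B=0 W=1
Move 11: B@(2,1) -> caps B=0 W=1
Move 12: W@(2,0) -> caps B=0 W=1

Answer: .WWW
WBB.
WBBB
...W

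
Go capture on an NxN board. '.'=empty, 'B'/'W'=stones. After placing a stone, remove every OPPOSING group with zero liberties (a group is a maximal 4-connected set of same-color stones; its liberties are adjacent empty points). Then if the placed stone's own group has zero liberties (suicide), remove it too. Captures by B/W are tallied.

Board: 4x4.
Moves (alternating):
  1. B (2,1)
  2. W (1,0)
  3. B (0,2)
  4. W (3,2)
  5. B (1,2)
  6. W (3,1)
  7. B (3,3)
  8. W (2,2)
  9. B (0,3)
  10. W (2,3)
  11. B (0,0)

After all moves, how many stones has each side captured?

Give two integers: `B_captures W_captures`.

Answer: 0 1

Derivation:
Move 1: B@(2,1) -> caps B=0 W=0
Move 2: W@(1,0) -> caps B=0 W=0
Move 3: B@(0,2) -> caps B=0 W=0
Move 4: W@(3,2) -> caps B=0 W=0
Move 5: B@(1,2) -> caps B=0 W=0
Move 6: W@(3,1) -> caps B=0 W=0
Move 7: B@(3,3) -> caps B=0 W=0
Move 8: W@(2,2) -> caps B=0 W=0
Move 9: B@(0,3) -> caps B=0 W=0
Move 10: W@(2,3) -> caps B=0 W=1
Move 11: B@(0,0) -> caps B=0 W=1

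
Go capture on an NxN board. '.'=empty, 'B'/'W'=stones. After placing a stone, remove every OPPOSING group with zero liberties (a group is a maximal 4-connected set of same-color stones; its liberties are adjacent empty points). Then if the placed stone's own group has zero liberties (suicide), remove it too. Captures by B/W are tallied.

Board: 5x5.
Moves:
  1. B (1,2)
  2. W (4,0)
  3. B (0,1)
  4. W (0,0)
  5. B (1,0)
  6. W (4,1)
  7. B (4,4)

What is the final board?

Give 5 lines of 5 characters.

Move 1: B@(1,2) -> caps B=0 W=0
Move 2: W@(4,0) -> caps B=0 W=0
Move 3: B@(0,1) -> caps B=0 W=0
Move 4: W@(0,0) -> caps B=0 W=0
Move 5: B@(1,0) -> caps B=1 W=0
Move 6: W@(4,1) -> caps B=1 W=0
Move 7: B@(4,4) -> caps B=1 W=0

Answer: .B...
B.B..
.....
.....
WW..B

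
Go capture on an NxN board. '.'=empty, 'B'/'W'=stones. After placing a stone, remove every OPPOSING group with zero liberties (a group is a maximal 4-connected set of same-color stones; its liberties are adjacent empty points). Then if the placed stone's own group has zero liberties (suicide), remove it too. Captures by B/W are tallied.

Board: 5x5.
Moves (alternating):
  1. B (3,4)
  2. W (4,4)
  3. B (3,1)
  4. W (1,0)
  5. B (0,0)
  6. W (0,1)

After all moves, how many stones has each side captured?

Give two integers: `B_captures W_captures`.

Answer: 0 1

Derivation:
Move 1: B@(3,4) -> caps B=0 W=0
Move 2: W@(4,4) -> caps B=0 W=0
Move 3: B@(3,1) -> caps B=0 W=0
Move 4: W@(1,0) -> caps B=0 W=0
Move 5: B@(0,0) -> caps B=0 W=0
Move 6: W@(0,1) -> caps B=0 W=1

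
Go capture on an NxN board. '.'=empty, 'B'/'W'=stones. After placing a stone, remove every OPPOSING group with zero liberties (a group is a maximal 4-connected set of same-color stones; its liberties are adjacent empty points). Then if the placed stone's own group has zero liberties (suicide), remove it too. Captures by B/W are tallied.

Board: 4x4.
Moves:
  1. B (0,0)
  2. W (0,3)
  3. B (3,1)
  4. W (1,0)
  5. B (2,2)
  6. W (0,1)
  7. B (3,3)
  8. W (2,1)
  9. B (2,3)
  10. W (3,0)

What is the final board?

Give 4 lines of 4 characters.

Answer: .W.W
W...
.WBB
WB.B

Derivation:
Move 1: B@(0,0) -> caps B=0 W=0
Move 2: W@(0,3) -> caps B=0 W=0
Move 3: B@(3,1) -> caps B=0 W=0
Move 4: W@(1,0) -> caps B=0 W=0
Move 5: B@(2,2) -> caps B=0 W=0
Move 6: W@(0,1) -> caps B=0 W=1
Move 7: B@(3,3) -> caps B=0 W=1
Move 8: W@(2,1) -> caps B=0 W=1
Move 9: B@(2,3) -> caps B=0 W=1
Move 10: W@(3,0) -> caps B=0 W=1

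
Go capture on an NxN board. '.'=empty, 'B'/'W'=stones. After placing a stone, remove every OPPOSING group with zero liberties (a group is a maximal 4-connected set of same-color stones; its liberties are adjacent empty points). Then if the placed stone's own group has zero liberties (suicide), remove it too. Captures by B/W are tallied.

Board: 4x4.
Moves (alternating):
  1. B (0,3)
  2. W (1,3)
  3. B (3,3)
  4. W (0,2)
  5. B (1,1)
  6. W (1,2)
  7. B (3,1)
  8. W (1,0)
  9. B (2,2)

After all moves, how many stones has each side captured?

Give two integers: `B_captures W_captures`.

Answer: 0 1

Derivation:
Move 1: B@(0,3) -> caps B=0 W=0
Move 2: W@(1,3) -> caps B=0 W=0
Move 3: B@(3,3) -> caps B=0 W=0
Move 4: W@(0,2) -> caps B=0 W=1
Move 5: B@(1,1) -> caps B=0 W=1
Move 6: W@(1,2) -> caps B=0 W=1
Move 7: B@(3,1) -> caps B=0 W=1
Move 8: W@(1,0) -> caps B=0 W=1
Move 9: B@(2,2) -> caps B=0 W=1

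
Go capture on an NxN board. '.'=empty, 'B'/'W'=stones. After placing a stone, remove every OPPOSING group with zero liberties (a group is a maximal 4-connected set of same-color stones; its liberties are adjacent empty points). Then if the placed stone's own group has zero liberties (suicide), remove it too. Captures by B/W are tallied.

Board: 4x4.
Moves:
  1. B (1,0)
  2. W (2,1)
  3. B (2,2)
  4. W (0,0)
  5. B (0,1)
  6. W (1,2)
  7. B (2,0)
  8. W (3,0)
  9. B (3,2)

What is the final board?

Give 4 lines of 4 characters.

Answer: .B..
B.W.
BWB.
W.B.

Derivation:
Move 1: B@(1,0) -> caps B=0 W=0
Move 2: W@(2,1) -> caps B=0 W=0
Move 3: B@(2,2) -> caps B=0 W=0
Move 4: W@(0,0) -> caps B=0 W=0
Move 5: B@(0,1) -> caps B=1 W=0
Move 6: W@(1,2) -> caps B=1 W=0
Move 7: B@(2,0) -> caps B=1 W=0
Move 8: W@(3,0) -> caps B=1 W=0
Move 9: B@(3,2) -> caps B=1 W=0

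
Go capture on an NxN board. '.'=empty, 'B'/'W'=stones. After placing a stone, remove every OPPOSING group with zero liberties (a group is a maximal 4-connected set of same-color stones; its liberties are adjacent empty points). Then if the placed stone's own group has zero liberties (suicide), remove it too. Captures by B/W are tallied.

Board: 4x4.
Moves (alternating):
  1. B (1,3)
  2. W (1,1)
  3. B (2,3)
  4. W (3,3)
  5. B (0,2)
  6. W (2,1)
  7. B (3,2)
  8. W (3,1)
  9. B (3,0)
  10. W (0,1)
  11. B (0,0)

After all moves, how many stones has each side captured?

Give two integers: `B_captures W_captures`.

Move 1: B@(1,3) -> caps B=0 W=0
Move 2: W@(1,1) -> caps B=0 W=0
Move 3: B@(2,3) -> caps B=0 W=0
Move 4: W@(3,3) -> caps B=0 W=0
Move 5: B@(0,2) -> caps B=0 W=0
Move 6: W@(2,1) -> caps B=0 W=0
Move 7: B@(3,2) -> caps B=1 W=0
Move 8: W@(3,1) -> caps B=1 W=0
Move 9: B@(3,0) -> caps B=1 W=0
Move 10: W@(0,1) -> caps B=1 W=0
Move 11: B@(0,0) -> caps B=1 W=0

Answer: 1 0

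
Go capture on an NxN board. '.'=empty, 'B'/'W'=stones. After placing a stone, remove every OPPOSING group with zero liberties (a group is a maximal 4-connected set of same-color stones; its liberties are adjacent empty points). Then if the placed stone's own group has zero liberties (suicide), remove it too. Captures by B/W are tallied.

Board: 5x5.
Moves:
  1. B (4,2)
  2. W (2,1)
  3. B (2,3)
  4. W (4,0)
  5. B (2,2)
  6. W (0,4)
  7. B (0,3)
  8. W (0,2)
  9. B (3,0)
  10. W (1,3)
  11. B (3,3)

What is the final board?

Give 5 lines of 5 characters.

Answer: ..W.W
...W.
.WBB.
B..B.
W.B..

Derivation:
Move 1: B@(4,2) -> caps B=0 W=0
Move 2: W@(2,1) -> caps B=0 W=0
Move 3: B@(2,3) -> caps B=0 W=0
Move 4: W@(4,0) -> caps B=0 W=0
Move 5: B@(2,2) -> caps B=0 W=0
Move 6: W@(0,4) -> caps B=0 W=0
Move 7: B@(0,3) -> caps B=0 W=0
Move 8: W@(0,2) -> caps B=0 W=0
Move 9: B@(3,0) -> caps B=0 W=0
Move 10: W@(1,3) -> caps B=0 W=1
Move 11: B@(3,3) -> caps B=0 W=1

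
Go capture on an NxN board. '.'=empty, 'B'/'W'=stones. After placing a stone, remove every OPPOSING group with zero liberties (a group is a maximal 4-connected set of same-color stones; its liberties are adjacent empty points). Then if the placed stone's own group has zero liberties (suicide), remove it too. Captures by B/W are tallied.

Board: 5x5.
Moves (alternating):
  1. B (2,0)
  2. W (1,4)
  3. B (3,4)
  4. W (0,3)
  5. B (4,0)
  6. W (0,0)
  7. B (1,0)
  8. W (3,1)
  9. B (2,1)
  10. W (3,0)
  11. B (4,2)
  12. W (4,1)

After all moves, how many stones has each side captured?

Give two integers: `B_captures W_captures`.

Move 1: B@(2,0) -> caps B=0 W=0
Move 2: W@(1,4) -> caps B=0 W=0
Move 3: B@(3,4) -> caps B=0 W=0
Move 4: W@(0,3) -> caps B=0 W=0
Move 5: B@(4,0) -> caps B=0 W=0
Move 6: W@(0,0) -> caps B=0 W=0
Move 7: B@(1,0) -> caps B=0 W=0
Move 8: W@(3,1) -> caps B=0 W=0
Move 9: B@(2,1) -> caps B=0 W=0
Move 10: W@(3,0) -> caps B=0 W=0
Move 11: B@(4,2) -> caps B=0 W=0
Move 12: W@(4,1) -> caps B=0 W=1

Answer: 0 1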